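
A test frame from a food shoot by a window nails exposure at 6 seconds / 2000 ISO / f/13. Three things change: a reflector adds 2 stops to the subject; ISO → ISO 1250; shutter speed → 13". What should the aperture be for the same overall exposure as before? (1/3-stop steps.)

f/29

Scene light: 2 stops brighter.
ISO: 2000 → 1600 → 1250 — 2/3 stop dropped (darker).
Shutter speed: 6 → 8 → 10 → 13 — 1 stop longer (brighter).
Net so far: 2 1/3 stops brighter. Aperture: f/13 → f/14 → f/16 → f/18 → f/20 → f/22 → f/25 → f/29.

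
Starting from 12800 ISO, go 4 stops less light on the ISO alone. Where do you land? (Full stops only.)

ISO: 12800 → 6400 → 3200 → 1600 → 800 — 4 stops dropped (darker).

ISO 800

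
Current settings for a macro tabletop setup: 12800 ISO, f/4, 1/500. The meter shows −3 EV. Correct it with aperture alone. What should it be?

Underexposed by 3 stops → need 3 stops brighter.
Aperture: f/4 → f/2.8 → f/2 → f/1.4.

f/1.4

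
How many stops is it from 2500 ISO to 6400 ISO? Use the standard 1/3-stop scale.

1 1/3 stops

2500 → 3200 → 4000 → 5000 → 6400 — count the steps: 4 third-stops = 1 1/3 stops.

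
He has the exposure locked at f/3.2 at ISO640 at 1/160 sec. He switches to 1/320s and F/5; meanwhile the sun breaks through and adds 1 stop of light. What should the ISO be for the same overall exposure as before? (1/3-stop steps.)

ISO 1600

Scene light: 1 stop brighter.
Shutter speed: 1/160 → 1/200 → 1/250 → 1/320 — 1 stop shorter (darker).
Aperture: f/3.2 → f/3.5 → f/4 → f/4.5 → f/5 — 1 1/3 stops stopped down (darker).
Net so far: 1 1/3 stops darker. ISO: 640 → 800 → 1000 → 1250 → 1600.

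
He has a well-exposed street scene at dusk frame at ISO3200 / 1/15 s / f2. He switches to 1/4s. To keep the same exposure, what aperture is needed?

Shutter speed: 1/15 → 1/8 → 1/4 — 2 stops slower (brighter).
Need 2 stops darker from the aperture: f/2 → f/2.8 → f/4.

f/4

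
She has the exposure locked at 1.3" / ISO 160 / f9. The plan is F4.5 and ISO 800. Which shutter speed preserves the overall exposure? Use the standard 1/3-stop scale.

Aperture: f/9 → f/8 → f/7.1 → f/6.3 → f/5.6 → f/5 → f/4.5 — 2 stops larger aperture (brighter).
ISO: 160 → 200 → 250 → 320 → 400 → 500 → 640 → 800 — 2 1/3 stops raised (brighter).
Net change so far: 4 1/3 stops brighter. Offset with the shutter speed: 1.3 → 1 → 0.8 → 0.6 → 0.5 → 0.4 → 0.3 → 1/4 → 1/5 → 1/6 → 1/8 → 1/10 → 1/13 → 1/15.

1/15s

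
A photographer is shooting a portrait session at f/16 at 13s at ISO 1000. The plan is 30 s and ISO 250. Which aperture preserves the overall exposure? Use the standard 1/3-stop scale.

f/13

Shutter speed: 13 → 15 → 20 → 25 → 30 — 1 1/3 stops longer (brighter).
ISO: 1000 → 800 → 640 → 500 → 400 → 320 → 250 — 2 stops lower (darker).
Net change so far: 2/3 stop darker. Offset with the aperture: f/16 → f/14 → f/13.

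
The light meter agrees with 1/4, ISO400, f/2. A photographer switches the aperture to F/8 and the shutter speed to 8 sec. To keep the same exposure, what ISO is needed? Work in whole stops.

Aperture: f/2 → f/2.8 → f/4 → f/5.6 → f/8 — 4 stops smaller aperture (darker).
Shutter speed: 1/4 → 1/2 → 1 → 2 → 4 → 8 — 5 stops slower (brighter).
Net change so far: 1 stop brighter. Offset with the ISO: 400 → 200.

ISO 200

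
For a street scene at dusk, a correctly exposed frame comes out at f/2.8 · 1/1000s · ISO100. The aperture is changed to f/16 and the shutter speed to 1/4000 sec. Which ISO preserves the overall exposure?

Aperture: f/2.8 → f/4 → f/5.6 → f/8 → f/11 → f/16 — 5 stops narrower (darker).
Shutter speed: 1/1000 → 1/2000 → 1/4000 — 2 stops shorter (darker).
Net change so far: 7 stops darker. Offset with the ISO: 100 → 200 → 400 → 800 → 1600 → 3200 → 6400 → 12800.

ISO 12800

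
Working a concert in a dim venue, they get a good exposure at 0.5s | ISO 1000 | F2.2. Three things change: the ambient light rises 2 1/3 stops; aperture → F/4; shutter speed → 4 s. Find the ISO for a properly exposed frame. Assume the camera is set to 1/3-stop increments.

Scene light: 2 1/3 stops brighter.
Aperture: f/2.2 → f/2.5 → f/2.8 → f/3.2 → f/3.5 → f/4 — 1 2/3 stops narrower (darker).
Shutter speed: 0.5 → 0.6 → 0.8 → 1 → 1.3 → 1.6 → 2 → 2.5 → 3.2 → 4 — 3 stops slower (brighter).
Net so far: 3 2/3 stops brighter. ISO: 1000 → 800 → 640 → 500 → 400 → 320 → 250 → 200 → 160 → 125 → 100 → 80.

ISO 80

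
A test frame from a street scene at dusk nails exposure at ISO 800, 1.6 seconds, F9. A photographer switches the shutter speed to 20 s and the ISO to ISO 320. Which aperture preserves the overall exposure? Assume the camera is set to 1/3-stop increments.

f/20

Shutter speed: 1.6 → 2 → 2.5 → 3.2 → 4 → 5 → 6 → 8 → 10 → 13 → 15 → 20 — 3 2/3 stops longer (brighter).
ISO: 800 → 640 → 500 → 400 → 320 — 1 1/3 stops dropped (darker).
Net change so far: 2 1/3 stops brighter. Offset with the aperture: f/9 → f/10 → f/11 → f/13 → f/14 → f/16 → f/18 → f/20.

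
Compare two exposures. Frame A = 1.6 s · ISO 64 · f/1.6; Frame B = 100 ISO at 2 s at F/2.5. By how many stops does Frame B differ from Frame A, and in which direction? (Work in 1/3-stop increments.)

1/3 stop darker

Aperture: f/1.6 → f/1.8 → f/2 → f/2.2 → f/2.5 — 1 1/3 stops narrower (darker).
Shutter speed: 1.6 → 2 — 1/3 stop longer (brighter).
ISO: 64 → 80 → 100 — 2/3 stop higher (brighter).
Net: −1 1/3 +1/3 +2/3 = −1/3 stops.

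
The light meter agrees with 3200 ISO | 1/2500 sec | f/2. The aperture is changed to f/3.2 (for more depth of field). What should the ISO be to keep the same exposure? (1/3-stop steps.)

Aperture: f/2 → f/2.2 → f/2.5 → f/2.8 → f/3.2 — 1 1/3 stops smaller aperture (darker).
Need 1 1/3 stops brighter from the ISO: 3200 → 4000 → 5000 → 6400 → 8000.

ISO 8000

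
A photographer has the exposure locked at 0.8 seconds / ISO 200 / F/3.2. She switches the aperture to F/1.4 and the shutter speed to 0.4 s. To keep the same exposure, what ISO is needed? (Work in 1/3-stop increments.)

ISO 80

Aperture: f/3.2 → f/2.8 → f/2.5 → f/2.2 → f/2 → f/1.8 → f/1.6 → f/1.4 — 2 1/3 stops wider (brighter).
Shutter speed: 0.8 → 0.6 → 0.5 → 0.4 — 1 stop faster (darker).
Net change so far: 1 1/3 stops brighter. Offset with the ISO: 200 → 160 → 125 → 100 → 80.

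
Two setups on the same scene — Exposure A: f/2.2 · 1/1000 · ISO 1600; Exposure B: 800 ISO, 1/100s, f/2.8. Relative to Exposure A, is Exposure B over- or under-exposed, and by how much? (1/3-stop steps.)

Aperture: f/2.2 → f/2.5 → f/2.8 — 2/3 stop smaller aperture (darker).
Shutter speed: 1/1000 → 1/800 → 1/640 → 1/500 → 1/400 → 1/320 → 1/250 → 1/200 → 1/160 → 1/125 → 1/100 — 3 1/3 stops slower (brighter).
ISO: 1600 → 1250 → 1000 → 800 — 1 stop dropped (darker).
Net: −2/3 +3 1/3 −1 = +1 2/3 stops.

1 2/3 stops brighter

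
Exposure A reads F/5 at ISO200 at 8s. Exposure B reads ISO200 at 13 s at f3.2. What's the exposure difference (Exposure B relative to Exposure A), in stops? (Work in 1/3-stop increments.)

2 stops brighter

Aperture: f/5 → f/4.5 → f/4 → f/3.5 → f/3.2 — 1 1/3 stops larger aperture (brighter).
Shutter speed: 8 → 10 → 13 — 2/3 stop slower (brighter).
ISO: unchanged.
Net: +1 1/3 +2/3 = +2 stops.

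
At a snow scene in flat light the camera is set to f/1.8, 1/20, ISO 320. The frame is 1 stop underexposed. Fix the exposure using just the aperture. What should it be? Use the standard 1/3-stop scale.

f/1.2

Underexposed by 1 stop → need 1 stop brighter.
Aperture: f/1.8 → f/1.6 → f/1.4 → f/1.2.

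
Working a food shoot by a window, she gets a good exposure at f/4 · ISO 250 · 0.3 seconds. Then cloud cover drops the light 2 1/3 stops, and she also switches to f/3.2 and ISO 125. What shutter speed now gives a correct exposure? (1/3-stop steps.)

2 s

Scene light: 2 1/3 stops darker.
Aperture: f/4 → f/3.5 → f/3.2 — 2/3 stop larger aperture (brighter).
ISO: 250 → 200 → 160 → 125 — 1 stop dropped (darker).
Net so far: 2 2/3 stops darker. Shutter speed: 0.3 → 0.4 → 0.5 → 0.6 → 0.8 → 1 → 1.3 → 1.6 → 2.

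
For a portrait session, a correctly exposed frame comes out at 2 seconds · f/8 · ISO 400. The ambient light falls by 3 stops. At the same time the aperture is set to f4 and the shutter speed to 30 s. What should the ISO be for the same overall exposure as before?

ISO 50

Scene light: 3 stops darker.
Aperture: f/8 → f/5.6 → f/4 — 2 stops opened up (brighter).
Shutter speed: 2 → 4 → 8 → 15 → 30 — 4 stops slower (brighter).
Net so far: 3 stops brighter. ISO: 400 → 200 → 100 → 50.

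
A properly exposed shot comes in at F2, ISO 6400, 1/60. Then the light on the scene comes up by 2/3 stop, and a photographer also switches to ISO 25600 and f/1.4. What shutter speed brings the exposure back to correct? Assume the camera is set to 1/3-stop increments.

1/800s

Scene light: 2/3 stop brighter.
ISO: 6400 → 8000 → 10000 → 12800 → 16000 → 20000 → 25600 — 2 stops higher (brighter).
Aperture: f/2 → f/1.8 → f/1.6 → f/1.4 — 1 stop larger aperture (brighter).
Net so far: 3 2/3 stops brighter. Shutter speed: 1/60 → 1/80 → 1/100 → 1/125 → 1/160 → 1/200 → 1/250 → 1/320 → 1/400 → 1/500 → 1/640 → 1/800.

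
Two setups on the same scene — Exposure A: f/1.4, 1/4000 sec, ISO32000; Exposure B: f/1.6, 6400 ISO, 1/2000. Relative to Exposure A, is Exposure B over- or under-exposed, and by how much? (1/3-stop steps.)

1 2/3 stops darker

Aperture: f/1.4 → f/1.6 — 1/3 stop stopped down (darker).
Shutter speed: 1/4000 → 1/3200 → 1/2500 → 1/2000 — 1 stop longer (brighter).
ISO: 32000 → 25600 → 20000 → 16000 → 12800 → 10000 → 8000 → 6400 — 2 1/3 stops dropped (darker).
Net: −1/3 +1 −2 1/3 = −1 2/3 stops.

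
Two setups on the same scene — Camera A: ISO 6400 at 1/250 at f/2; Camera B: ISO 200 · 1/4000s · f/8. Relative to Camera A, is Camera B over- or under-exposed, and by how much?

13 stops darker

Aperture: f/2 → f/2.8 → f/4 → f/5.6 → f/8 — 4 stops narrower (darker).
Shutter speed: 1/250 → 1/500 → 1/1000 → 1/2000 → 1/4000 — 4 stops faster (darker).
ISO: 6400 → 3200 → 1600 → 800 → 400 → 200 — 5 stops lower (darker).
Net: −4 −4 −5 = −13 stops.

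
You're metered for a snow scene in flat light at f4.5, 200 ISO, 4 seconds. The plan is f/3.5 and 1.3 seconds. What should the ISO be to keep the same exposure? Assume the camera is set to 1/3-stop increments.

Aperture: f/4.5 → f/4 → f/3.5 — 2/3 stop opened up (brighter).
Shutter speed: 4 → 3.2 → 2.5 → 2 → 1.6 → 1.3 — 1 2/3 stops faster (darker).
Net change so far: 1 stop darker. Offset with the ISO: 200 → 250 → 320 → 400.

ISO 400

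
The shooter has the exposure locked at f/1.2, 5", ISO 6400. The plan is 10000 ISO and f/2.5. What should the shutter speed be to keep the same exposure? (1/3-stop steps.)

13 s

ISO: 6400 → 8000 → 10000 — 2/3 stop raised (brighter).
Aperture: f/1.2 → f/1.4 → f/1.6 → f/1.8 → f/2 → f/2.2 → f/2.5 — 2 stops smaller aperture (darker).
Net change so far: 1 1/3 stops darker. Offset with the shutter speed: 5 → 6 → 8 → 10 → 13.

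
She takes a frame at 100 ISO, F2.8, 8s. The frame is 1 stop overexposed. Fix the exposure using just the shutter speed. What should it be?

Overexposed by 1 stop → need 1 stop darker.
Shutter speed: 8 → 4.

4 s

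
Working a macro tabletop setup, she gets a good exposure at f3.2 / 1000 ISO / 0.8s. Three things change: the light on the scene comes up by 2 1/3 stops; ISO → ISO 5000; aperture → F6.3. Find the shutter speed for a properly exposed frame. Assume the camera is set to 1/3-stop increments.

1/8s

Scene light: 2 1/3 stops brighter.
ISO: 1000 → 1250 → 1600 → 2000 → 2500 → 3200 → 4000 → 5000 — 2 1/3 stops higher (brighter).
Aperture: f/3.2 → f/3.5 → f/4 → f/4.5 → f/5 → f/5.6 → f/6.3 — 2 stops smaller aperture (darker).
Net so far: 2 2/3 stops brighter. Shutter speed: 0.8 → 0.6 → 0.5 → 0.4 → 0.3 → 1/4 → 1/5 → 1/6 → 1/8.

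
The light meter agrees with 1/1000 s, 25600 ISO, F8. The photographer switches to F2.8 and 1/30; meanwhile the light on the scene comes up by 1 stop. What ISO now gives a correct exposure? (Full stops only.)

Scene light: 1 stop brighter.
Aperture: f/8 → f/5.6 → f/4 → f/2.8 — 3 stops wider (brighter).
Shutter speed: 1/1000 → 1/500 → 1/250 → 1/125 → 1/60 → 1/30 — 5 stops slower (brighter).
Net so far: 9 stops brighter. ISO: 25600 → 12800 → 6400 → 3200 → 1600 → 800 → 400 → 200 → 100 → 50.

ISO 50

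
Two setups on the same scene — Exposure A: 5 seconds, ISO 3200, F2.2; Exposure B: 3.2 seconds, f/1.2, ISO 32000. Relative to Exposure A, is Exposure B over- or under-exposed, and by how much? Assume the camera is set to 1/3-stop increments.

4 1/3 stops brighter

Aperture: f/2.2 → f/2 → f/1.8 → f/1.6 → f/1.4 → f/1.2 — 1 2/3 stops larger aperture (brighter).
Shutter speed: 5 → 4 → 3.2 — 2/3 stop faster (darker).
ISO: 3200 → 4000 → 5000 → 6400 → 8000 → 10000 → 12800 → 16000 → 20000 → 25600 → 32000 — 3 1/3 stops higher (brighter).
Net: +1 2/3 −2/3 +3 1/3 = +4 1/3 stops.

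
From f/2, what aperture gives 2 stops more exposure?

Aperture: f/2 → f/1.4 → f/1.0 — 2 stops larger aperture (brighter).

f/1.0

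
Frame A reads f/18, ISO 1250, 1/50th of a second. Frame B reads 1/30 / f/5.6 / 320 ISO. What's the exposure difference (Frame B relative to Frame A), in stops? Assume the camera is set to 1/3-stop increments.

2 stops brighter

Aperture: f/18 → f/16 → f/14 → f/13 → f/11 → f/10 → f/9 → f/8 → f/7.1 → f/6.3 → f/5.6 — 3 1/3 stops larger aperture (brighter).
Shutter speed: 1/50 → 1/40 → 1/30 — 2/3 stop longer (brighter).
ISO: 1250 → 1000 → 800 → 640 → 500 → 400 → 320 — 2 stops lower (darker).
Net: +3 1/3 +2/3 −2 = +2 stops.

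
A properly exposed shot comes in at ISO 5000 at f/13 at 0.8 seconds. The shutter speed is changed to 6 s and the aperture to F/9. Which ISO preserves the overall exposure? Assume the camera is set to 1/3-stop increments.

ISO 320

Shutter speed: 0.8 → 1 → 1.3 → 1.6 → 2 → 2.5 → 3.2 → 4 → 5 → 6 — 3 stops longer (brighter).
Aperture: f/13 → f/11 → f/10 → f/9 — 1 stop opened up (brighter).
Net change so far: 4 stops brighter. Offset with the ISO: 5000 → 4000 → 3200 → 2500 → 2000 → 1600 → 1250 → 1000 → 800 → 640 → 500 → 400 → 320.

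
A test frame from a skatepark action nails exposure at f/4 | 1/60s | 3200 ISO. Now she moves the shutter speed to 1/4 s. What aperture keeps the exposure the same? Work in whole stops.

Shutter speed: 1/60 → 1/30 → 1/15 → 1/8 → 1/4 — 4 stops longer (brighter).
Need 4 stops darker from the aperture: f/4 → f/5.6 → f/8 → f/11 → f/16.

f/16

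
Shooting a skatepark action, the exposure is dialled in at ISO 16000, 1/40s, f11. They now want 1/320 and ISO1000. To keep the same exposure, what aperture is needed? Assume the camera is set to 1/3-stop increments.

f/1.0

Shutter speed: 1/40 → 1/50 → 1/60 → 1/80 → 1/100 → 1/125 → 1/160 → 1/200 → 1/250 → 1/320 — 3 stops shorter (darker).
ISO: 16000 → 12800 → 10000 → 8000 → 6400 → 5000 → 4000 → 3200 → 2500 → 2000 → 1600 → 1250 → 1000 — 4 stops lower (darker).
Net change so far: 7 stops darker. Offset with the aperture: f/11 → f/10 → f/9 → f/8 → f/7.1 → f/6.3 → f/5.6 → f/5 → f/4.5 → f/4 → f/3.5 → f/3.2 → f/2.8 → f/2.5 → f/2.2 → f/2 → f/1.8 → f/1.6 → f/1.4 → f/1.2 → f/1.1 → f/1.0.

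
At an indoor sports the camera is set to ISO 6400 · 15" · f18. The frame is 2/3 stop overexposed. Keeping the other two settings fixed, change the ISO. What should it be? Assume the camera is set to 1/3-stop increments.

ISO 4000

Overexposed by 2/3 stop → need 2/3 stop darker.
ISO: 6400 → 5000 → 4000.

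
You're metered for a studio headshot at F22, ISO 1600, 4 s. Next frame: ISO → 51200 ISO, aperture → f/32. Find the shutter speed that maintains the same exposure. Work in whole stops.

ISO: 1600 → 3200 → 6400 → 12800 → 25600 → 51200 — 5 stops higher (brighter).
Aperture: f/22 → f/32 — 1 stop narrower (darker).
Net change so far: 4 stops brighter. Offset with the shutter speed: 4 → 2 → 1 → 1/2 → 1/4.

1/4s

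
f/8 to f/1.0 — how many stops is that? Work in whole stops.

f/8 → f/5.6 → f/4 → f/2.8 → f/2 → f/1.4 → f/1.0 — count the steps: 6 stops.

6 stops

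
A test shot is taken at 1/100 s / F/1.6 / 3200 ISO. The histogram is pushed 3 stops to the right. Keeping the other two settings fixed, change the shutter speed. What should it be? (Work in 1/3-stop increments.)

Overexposed by 3 stops → need 3 stops darker.
Shutter speed: 1/100 → 1/125 → 1/160 → 1/200 → 1/250 → 1/320 → 1/400 → 1/500 → 1/640 → 1/800.

1/800s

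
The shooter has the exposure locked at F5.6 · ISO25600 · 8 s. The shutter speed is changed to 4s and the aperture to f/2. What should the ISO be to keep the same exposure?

Shutter speed: 8 → 4 — 1 stop faster (darker).
Aperture: f/5.6 → f/4 → f/2.8 → f/2 — 3 stops wider (brighter).
Net change so far: 2 stops brighter. Offset with the ISO: 25600 → 12800 → 6400.

ISO 6400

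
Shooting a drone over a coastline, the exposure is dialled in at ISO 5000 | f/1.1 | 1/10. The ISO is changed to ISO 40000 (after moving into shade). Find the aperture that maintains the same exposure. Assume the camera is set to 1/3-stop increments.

f/3.2

ISO: 5000 → 6400 → 8000 → 10000 → 12800 → 16000 → 20000 → 25600 → 32000 → 40000 — 3 stops higher (brighter).
Need 3 stops darker from the aperture: f/1.1 → f/1.2 → f/1.4 → f/1.6 → f/1.8 → f/2 → f/2.2 → f/2.5 → f/2.8 → f/3.2.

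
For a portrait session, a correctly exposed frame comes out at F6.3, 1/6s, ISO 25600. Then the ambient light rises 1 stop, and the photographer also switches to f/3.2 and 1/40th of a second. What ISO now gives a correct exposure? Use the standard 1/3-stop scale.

ISO 20000

Scene light: 1 stop brighter.
Aperture: f/6.3 → f/5.6 → f/5 → f/4.5 → f/4 → f/3.5 → f/3.2 — 2 stops opened up (brighter).
Shutter speed: 1/6 → 1/8 → 1/10 → 1/13 → 1/15 → 1/20 → 1/25 → 1/30 → 1/40 — 2 2/3 stops faster (darker).
Net so far: 1/3 stop brighter. ISO: 25600 → 20000.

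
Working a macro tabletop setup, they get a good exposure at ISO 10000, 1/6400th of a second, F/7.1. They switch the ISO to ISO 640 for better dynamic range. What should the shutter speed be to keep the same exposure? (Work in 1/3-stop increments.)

ISO: 10000 → 8000 → 6400 → 5000 → 4000 → 3200 → 2500 → 2000 → 1600 → 1250 → 1000 → 800 → 640 — 4 stops lower (darker).
Need 4 stops brighter from the shutter speed: 1/6400 → 1/5000 → 1/4000 → 1/3200 → 1/2500 → 1/2000 → 1/1600 → 1/1250 → 1/1000 → 1/800 → 1/640 → 1/500 → 1/400.

1/400s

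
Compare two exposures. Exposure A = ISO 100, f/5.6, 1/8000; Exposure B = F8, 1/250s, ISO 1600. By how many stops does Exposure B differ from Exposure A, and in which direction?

8 stops brighter

Aperture: f/5.6 → f/8 — 1 stop narrower (darker).
Shutter speed: 1/8000 → 1/4000 → 1/2000 → 1/1000 → 1/500 → 1/250 — 5 stops longer (brighter).
ISO: 100 → 200 → 400 → 800 → 1600 — 4 stops raised (brighter).
Net: −1 +5 +4 = +8 stops.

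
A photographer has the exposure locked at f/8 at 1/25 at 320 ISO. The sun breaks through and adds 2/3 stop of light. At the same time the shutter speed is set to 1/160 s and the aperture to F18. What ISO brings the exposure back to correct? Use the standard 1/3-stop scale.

ISO 6400

Scene light: 2/3 stop brighter.
Shutter speed: 1/25 → 1/30 → 1/40 → 1/50 → 1/60 → 1/80 → 1/100 → 1/125 → 1/160 — 2 2/3 stops shorter (darker).
Aperture: f/8 → f/9 → f/10 → f/11 → f/13 → f/14 → f/16 → f/18 — 2 1/3 stops smaller aperture (darker).
Net so far: 4 1/3 stops darker. ISO: 320 → 400 → 500 → 640 → 800 → 1000 → 1250 → 1600 → 2000 → 2500 → 3200 → 4000 → 5000 → 6400.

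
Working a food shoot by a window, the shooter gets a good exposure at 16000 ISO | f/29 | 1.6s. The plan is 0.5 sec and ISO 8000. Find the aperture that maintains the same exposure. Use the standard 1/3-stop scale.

Shutter speed: 1.6 → 1.3 → 1 → 0.8 → 0.6 → 0.5 — 1 2/3 stops faster (darker).
ISO: 16000 → 12800 → 10000 → 8000 — 1 stop lower (darker).
Net change so far: 2 2/3 stops darker. Offset with the aperture: f/29 → f/25 → f/22 → f/20 → f/18 → f/16 → f/14 → f/13 → f/11.

f/11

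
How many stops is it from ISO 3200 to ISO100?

5 stops

3200 → 1600 → 800 → 400 → 200 → 100 — count the steps: 5 stops.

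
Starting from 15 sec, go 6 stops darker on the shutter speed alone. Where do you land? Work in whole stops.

1/4s

Shutter speed: 15 → 8 → 4 → 2 → 1 → 1/2 → 1/4 — 6 stops shorter (darker).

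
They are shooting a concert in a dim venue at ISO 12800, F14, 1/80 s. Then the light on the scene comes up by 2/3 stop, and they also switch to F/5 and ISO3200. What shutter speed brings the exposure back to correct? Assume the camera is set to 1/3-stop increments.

Scene light: 2/3 stop brighter.
Aperture: f/14 → f/13 → f/11 → f/10 → f/9 → f/8 → f/7.1 → f/6.3 → f/5.6 → f/5 — 3 stops wider (brighter).
ISO: 12800 → 10000 → 8000 → 6400 → 5000 → 4000 → 3200 — 2 stops dropped (darker).
Net so far: 1 2/3 stops brighter. Shutter speed: 1/80 → 1/100 → 1/125 → 1/160 → 1/200 → 1/250.

1/250s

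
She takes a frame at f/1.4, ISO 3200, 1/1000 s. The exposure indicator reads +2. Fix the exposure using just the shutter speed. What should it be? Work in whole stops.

Overexposed by 2 stops → need 2 stops darker.
Shutter speed: 1/1000 → 1/2000 → 1/4000.

1/4000s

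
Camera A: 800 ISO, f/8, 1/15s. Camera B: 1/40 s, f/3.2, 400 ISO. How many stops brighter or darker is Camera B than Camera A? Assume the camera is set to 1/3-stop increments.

Aperture: f/8 → f/7.1 → f/6.3 → f/5.6 → f/5 → f/4.5 → f/4 → f/3.5 → f/3.2 — 2 2/3 stops opened up (brighter).
Shutter speed: 1/15 → 1/20 → 1/25 → 1/30 → 1/40 — 1 1/3 stops faster (darker).
ISO: 800 → 640 → 500 → 400 — 1 stop lower (darker).
Net: +2 2/3 −1 1/3 −1 = +1/3 stops.

1/3 stop brighter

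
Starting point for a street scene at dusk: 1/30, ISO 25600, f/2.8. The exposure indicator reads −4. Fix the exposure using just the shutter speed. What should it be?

Underexposed by 4 stops → need 4 stops brighter.
Shutter speed: 1/30 → 1/15 → 1/8 → 1/4 → 1/2.

1/2s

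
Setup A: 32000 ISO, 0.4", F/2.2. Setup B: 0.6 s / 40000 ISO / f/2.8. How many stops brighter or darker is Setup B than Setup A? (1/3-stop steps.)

1/3 stop brighter

Aperture: f/2.2 → f/2.5 → f/2.8 — 2/3 stop smaller aperture (darker).
Shutter speed: 0.4 → 0.5 → 0.6 — 2/3 stop longer (brighter).
ISO: 32000 → 40000 — 1/3 stop higher (brighter).
Net: −2/3 +2/3 +1/3 = +1/3 stops.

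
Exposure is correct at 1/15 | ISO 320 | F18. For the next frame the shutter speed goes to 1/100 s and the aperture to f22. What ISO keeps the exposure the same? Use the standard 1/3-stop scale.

ISO 3200

Shutter speed: 1/15 → 1/20 → 1/25 → 1/30 → 1/40 → 1/50 → 1/60 → 1/80 → 1/100 — 2 2/3 stops shorter (darker).
Aperture: f/18 → f/20 → f/22 — 2/3 stop narrower (darker).
Net change so far: 3 1/3 stops darker. Offset with the ISO: 320 → 400 → 500 → 640 → 800 → 1000 → 1250 → 1600 → 2000 → 2500 → 3200.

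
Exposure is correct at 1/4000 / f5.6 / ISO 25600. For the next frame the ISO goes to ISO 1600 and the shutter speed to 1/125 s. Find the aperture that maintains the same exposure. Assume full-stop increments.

f/8

ISO: 25600 → 12800 → 6400 → 3200 → 1600 — 4 stops lower (darker).
Shutter speed: 1/4000 → 1/2000 → 1/1000 → 1/500 → 1/250 → 1/125 — 5 stops longer (brighter).
Net change so far: 1 stop brighter. Offset with the aperture: f/5.6 → f/8.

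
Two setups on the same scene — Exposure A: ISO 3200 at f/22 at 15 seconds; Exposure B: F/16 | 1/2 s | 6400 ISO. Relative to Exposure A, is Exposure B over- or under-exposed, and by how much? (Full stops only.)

Aperture: f/22 → f/16 — 1 stop larger aperture (brighter).
Shutter speed: 15 → 8 → 4 → 2 → 1 → 1/2 — 5 stops shorter (darker).
ISO: 3200 → 6400 — 1 stop higher (brighter).
Net: +1 −5 +1 = −3 stops.

3 stops darker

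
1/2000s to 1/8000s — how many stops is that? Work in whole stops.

2 stops

1/2000 → 1/4000 → 1/8000 — count the steps: 2 stops.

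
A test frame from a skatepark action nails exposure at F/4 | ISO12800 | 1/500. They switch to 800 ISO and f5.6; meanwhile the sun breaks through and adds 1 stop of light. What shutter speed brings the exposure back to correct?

1/30s

Scene light: 1 stop brighter.
ISO: 12800 → 6400 → 3200 → 1600 → 800 — 4 stops lower (darker).
Aperture: f/4 → f/5.6 — 1 stop narrower (darker).
Net so far: 4 stops darker. Shutter speed: 1/500 → 1/250 → 1/125 → 1/60 → 1/30.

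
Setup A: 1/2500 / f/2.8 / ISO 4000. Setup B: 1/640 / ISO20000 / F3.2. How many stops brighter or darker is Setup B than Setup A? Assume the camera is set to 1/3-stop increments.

4 stops brighter

Aperture: f/2.8 → f/3.2 — 1/3 stop smaller aperture (darker).
Shutter speed: 1/2500 → 1/2000 → 1/1600 → 1/1250 → 1/1000 → 1/800 → 1/640 — 2 stops slower (brighter).
ISO: 4000 → 5000 → 6400 → 8000 → 10000 → 12800 → 16000 → 20000 — 2 1/3 stops raised (brighter).
Net: −1/3 +2 +2 1/3 = +4 stops.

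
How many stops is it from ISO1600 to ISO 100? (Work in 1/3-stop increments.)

4 stops

1600 → 1250 → 1000 → 800 → 640 → 500 → 400 → 320 → 250 → 200 → 160 → 125 → 100 — count the steps: 12 third-stops = 4 stops.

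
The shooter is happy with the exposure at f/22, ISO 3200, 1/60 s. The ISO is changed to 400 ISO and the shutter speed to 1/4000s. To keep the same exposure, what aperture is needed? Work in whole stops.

f/1.0

ISO: 3200 → 1600 → 800 → 400 — 3 stops dropped (darker).
Shutter speed: 1/60 → 1/125 → 1/250 → 1/500 → 1/1000 → 1/2000 → 1/4000 — 6 stops shorter (darker).
Net change so far: 9 stops darker. Offset with the aperture: f/22 → f/16 → f/11 → f/8 → f/5.6 → f/4 → f/2.8 → f/2 → f/1.4 → f/1.0.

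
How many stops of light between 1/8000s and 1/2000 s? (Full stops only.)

2 stops

1/8000 → 1/4000 → 1/2000 — count the steps: 2 stops.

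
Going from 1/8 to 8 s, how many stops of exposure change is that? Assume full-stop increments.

1/8 → 1/4 → 1/2 → 1 → 2 → 4 → 8 — count the steps: 6 stops.

6 stops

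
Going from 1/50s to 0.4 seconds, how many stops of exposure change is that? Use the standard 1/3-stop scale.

4 1/3 stops

1/50 → 1/40 → 1/30 → 1/25 → 1/20 → 1/15 → 1/13 → 1/10 → 1/8 → 1/6 → 1/5 → 1/4 → 0.3 → 0.4 — count the steps: 13 third-stops = 4 1/3 stops.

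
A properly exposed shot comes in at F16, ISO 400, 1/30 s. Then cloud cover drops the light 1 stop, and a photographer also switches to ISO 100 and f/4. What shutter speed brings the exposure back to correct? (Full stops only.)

Scene light: 1 stop darker.
ISO: 400 → 200 → 100 — 2 stops lower (darker).
Aperture: f/16 → f/11 → f/8 → f/5.6 → f/4 — 4 stops larger aperture (brighter).
Net so far: 1 stop brighter. Shutter speed: 1/30 → 1/60.

1/60s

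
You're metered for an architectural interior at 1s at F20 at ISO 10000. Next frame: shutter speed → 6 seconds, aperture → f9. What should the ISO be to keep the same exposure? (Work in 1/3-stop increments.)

ISO 320

Shutter speed: 1 → 1.3 → 1.6 → 2 → 2.5 → 3.2 → 4 → 5 → 6 — 2 2/3 stops slower (brighter).
Aperture: f/20 → f/18 → f/16 → f/14 → f/13 → f/11 → f/10 → f/9 — 2 1/3 stops opened up (brighter).
Net change so far: 5 stops brighter. Offset with the ISO: 10000 → 8000 → 6400 → 5000 → 4000 → 3200 → 2500 → 2000 → 1600 → 1250 → 1000 → 800 → 640 → 500 → 400 → 320.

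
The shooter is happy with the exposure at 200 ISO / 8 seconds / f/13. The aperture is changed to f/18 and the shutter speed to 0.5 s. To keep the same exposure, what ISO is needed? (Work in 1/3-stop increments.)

Aperture: f/13 → f/14 → f/16 → f/18 — 1 stop narrower (darker).
Shutter speed: 8 → 6 → 5 → 4 → 3.2 → 2.5 → 2 → 1.6 → 1.3 → 1 → 0.8 → 0.6 → 0.5 — 4 stops faster (darker).
Net change so far: 5 stops darker. Offset with the ISO: 200 → 250 → 320 → 400 → 500 → 640 → 800 → 1000 → 1250 → 1600 → 2000 → 2500 → 3200 → 4000 → 5000 → 6400.

ISO 6400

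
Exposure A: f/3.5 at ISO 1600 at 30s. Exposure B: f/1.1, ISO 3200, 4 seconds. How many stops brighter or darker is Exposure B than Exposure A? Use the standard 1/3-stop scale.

Aperture: f/3.5 → f/3.2 → f/2.8 → f/2.5 → f/2.2 → f/2 → f/1.8 → f/1.6 → f/1.4 → f/1.2 → f/1.1 — 3 1/3 stops larger aperture (brighter).
Shutter speed: 30 → 25 → 20 → 15 → 13 → 10 → 8 → 6 → 5 → 4 — 3 stops faster (darker).
ISO: 1600 → 2000 → 2500 → 3200 — 1 stop raised (brighter).
Net: +3 1/3 −3 +1 = +1 1/3 stops.

1 1/3 stops brighter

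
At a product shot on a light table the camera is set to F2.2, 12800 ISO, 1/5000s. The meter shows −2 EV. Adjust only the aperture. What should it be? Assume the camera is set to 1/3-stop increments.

Underexposed by 2 stops → need 2 stops brighter.
Aperture: f/2.2 → f/2 → f/1.8 → f/1.6 → f/1.4 → f/1.2 → f/1.1.

f/1.1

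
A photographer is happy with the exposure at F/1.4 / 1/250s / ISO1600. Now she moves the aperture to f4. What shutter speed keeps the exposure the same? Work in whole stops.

Aperture: f/1.4 → f/2 → f/2.8 → f/4 — 3 stops narrower (darker).
Need 3 stops brighter from the shutter speed: 1/250 → 1/125 → 1/60 → 1/30.

1/30s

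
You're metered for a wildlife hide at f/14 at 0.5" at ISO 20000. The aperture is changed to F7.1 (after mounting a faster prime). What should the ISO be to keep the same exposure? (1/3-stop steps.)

ISO 5000

Aperture: f/14 → f/13 → f/11 → f/10 → f/9 → f/8 → f/7.1 — 2 stops wider (brighter).
Need 2 stops darker from the ISO: 20000 → 16000 → 12800 → 10000 → 8000 → 6400 → 5000.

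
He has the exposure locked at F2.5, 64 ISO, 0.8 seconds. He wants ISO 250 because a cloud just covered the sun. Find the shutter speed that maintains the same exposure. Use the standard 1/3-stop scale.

ISO: 64 → 80 → 100 → 125 → 160 → 200 → 250 — 2 stops raised (brighter).
Need 2 stops darker from the shutter speed: 0.8 → 0.6 → 0.5 → 0.4 → 0.3 → 1/4 → 1/5.

1/5s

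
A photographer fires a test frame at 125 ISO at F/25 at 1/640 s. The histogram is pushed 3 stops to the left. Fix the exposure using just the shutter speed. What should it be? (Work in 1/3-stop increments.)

1/80s

Underexposed by 3 stops → need 3 stops brighter.
Shutter speed: 1/640 → 1/500 → 1/400 → 1/320 → 1/250 → 1/200 → 1/160 → 1/125 → 1/100 → 1/80.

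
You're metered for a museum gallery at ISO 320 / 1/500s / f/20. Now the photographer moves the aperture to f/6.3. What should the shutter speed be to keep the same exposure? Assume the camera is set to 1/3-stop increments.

Aperture: f/20 → f/18 → f/16 → f/14 → f/13 → f/11 → f/10 → f/9 → f/8 → f/7.1 → f/6.3 — 3 1/3 stops opened up (brighter).
Need 3 1/3 stops darker from the shutter speed: 1/500 → 1/640 → 1/800 → 1/1000 → 1/1250 → 1/1600 → 1/2000 → 1/2500 → 1/3200 → 1/4000 → 1/5000.

1/5000s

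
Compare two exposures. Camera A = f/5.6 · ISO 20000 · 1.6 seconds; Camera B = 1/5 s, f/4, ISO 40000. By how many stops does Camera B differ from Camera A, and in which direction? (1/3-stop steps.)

1 stop darker

Aperture: f/5.6 → f/5 → f/4.5 → f/4 — 1 stop opened up (brighter).
Shutter speed: 1.6 → 1.3 → 1 → 0.8 → 0.6 → 0.5 → 0.4 → 0.3 → 1/4 → 1/5 — 3 stops shorter (darker).
ISO: 20000 → 25600 → 32000 → 40000 — 1 stop higher (brighter).
Net: +1 −3 +1 = −1 stop.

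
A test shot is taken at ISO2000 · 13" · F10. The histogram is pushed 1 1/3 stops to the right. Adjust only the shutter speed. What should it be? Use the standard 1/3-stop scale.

Overexposed by 1 1/3 stops → need 1 1/3 stops darker.
Shutter speed: 13 → 10 → 8 → 6 → 5.

5 s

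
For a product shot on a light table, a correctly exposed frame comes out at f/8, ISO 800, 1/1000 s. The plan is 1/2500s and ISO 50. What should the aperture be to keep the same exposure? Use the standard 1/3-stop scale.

f/1.2

Shutter speed: 1/1000 → 1/1250 → 1/1600 → 1/2000 → 1/2500 — 1 1/3 stops shorter (darker).
ISO: 800 → 640 → 500 → 400 → 320 → 250 → 200 → 160 → 125 → 100 → 80 → 64 → 50 — 4 stops lower (darker).
Net change so far: 5 1/3 stops darker. Offset with the aperture: f/8 → f/7.1 → f/6.3 → f/5.6 → f/5 → f/4.5 → f/4 → f/3.5 → f/3.2 → f/2.8 → f/2.5 → f/2.2 → f/2 → f/1.8 → f/1.6 → f/1.4 → f/1.2.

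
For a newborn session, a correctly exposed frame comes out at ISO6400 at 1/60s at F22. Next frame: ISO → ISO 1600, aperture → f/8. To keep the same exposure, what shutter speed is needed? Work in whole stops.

1/125s

ISO: 6400 → 3200 → 1600 — 2 stops dropped (darker).
Aperture: f/22 → f/16 → f/11 → f/8 — 3 stops wider (brighter).
Net change so far: 1 stop brighter. Offset with the shutter speed: 1/60 → 1/125.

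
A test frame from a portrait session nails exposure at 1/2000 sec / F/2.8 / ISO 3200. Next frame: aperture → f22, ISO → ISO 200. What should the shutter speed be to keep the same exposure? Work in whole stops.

Aperture: f/2.8 → f/4 → f/5.6 → f/8 → f/11 → f/16 → f/22 — 6 stops narrower (darker).
ISO: 3200 → 1600 → 800 → 400 → 200 — 4 stops lower (darker).
Net change so far: 10 stops darker. Offset with the shutter speed: 1/2000 → 1/1000 → 1/500 → 1/250 → 1/125 → 1/60 → 1/30 → 1/15 → 1/8 → 1/4 → 1/2.

1/2s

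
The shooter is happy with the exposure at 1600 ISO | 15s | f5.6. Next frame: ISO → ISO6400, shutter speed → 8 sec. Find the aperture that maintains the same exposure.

f/8

ISO: 1600 → 3200 → 6400 — 2 stops higher (brighter).
Shutter speed: 15 → 8 — 1 stop faster (darker).
Net change so far: 1 stop brighter. Offset with the aperture: f/5.6 → f/8.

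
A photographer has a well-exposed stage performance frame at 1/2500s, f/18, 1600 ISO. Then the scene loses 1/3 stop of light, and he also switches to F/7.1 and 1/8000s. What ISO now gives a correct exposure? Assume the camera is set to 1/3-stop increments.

Scene light: 1/3 stop darker.
Aperture: f/18 → f/16 → f/14 → f/13 → f/11 → f/10 → f/9 → f/8 → f/7.1 — 2 2/3 stops larger aperture (brighter).
Shutter speed: 1/2500 → 1/3200 → 1/4000 → 1/5000 → 1/6400 → 1/8000 — 1 2/3 stops shorter (darker).
Net so far: 2/3 stop brighter. ISO: 1600 → 1250 → 1000.

ISO 1000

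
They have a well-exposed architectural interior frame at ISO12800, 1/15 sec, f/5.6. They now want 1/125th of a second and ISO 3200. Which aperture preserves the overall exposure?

Shutter speed: 1/15 → 1/30 → 1/60 → 1/125 — 3 stops shorter (darker).
ISO: 12800 → 6400 → 3200 — 2 stops lower (darker).
Net change so far: 5 stops darker. Offset with the aperture: f/5.6 → f/4 → f/2.8 → f/2 → f/1.4 → f/1.0.

f/1.0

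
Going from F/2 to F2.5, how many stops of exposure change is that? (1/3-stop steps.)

2/3 stop

f/2 → f/2.2 → f/2.5 — count the steps: 2 third-stops = 2/3 stop.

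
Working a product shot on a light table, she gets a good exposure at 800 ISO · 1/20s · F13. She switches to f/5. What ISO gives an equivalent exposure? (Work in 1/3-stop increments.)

Aperture: f/13 → f/11 → f/10 → f/9 → f/8 → f/7.1 → f/6.3 → f/5.6 → f/5 — 2 2/3 stops opened up (brighter).
Need 2 2/3 stops darker from the ISO: 800 → 640 → 500 → 400 → 320 → 250 → 200 → 160 → 125.

ISO 125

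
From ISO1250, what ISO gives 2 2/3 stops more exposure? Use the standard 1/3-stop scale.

ISO: 1250 → 1600 → 2000 → 2500 → 3200 → 4000 → 5000 → 6400 → 8000 — 2 2/3 stops higher (brighter).

ISO 8000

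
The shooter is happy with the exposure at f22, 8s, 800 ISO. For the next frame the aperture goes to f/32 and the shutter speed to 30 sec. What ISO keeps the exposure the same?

Aperture: f/22 → f/32 — 1 stop smaller aperture (darker).
Shutter speed: 8 → 15 → 30 — 2 stops longer (brighter).
Net change so far: 1 stop brighter. Offset with the ISO: 800 → 400.

ISO 400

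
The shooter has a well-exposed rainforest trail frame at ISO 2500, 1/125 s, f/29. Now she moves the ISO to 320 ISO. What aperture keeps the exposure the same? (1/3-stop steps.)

f/10

ISO: 2500 → 2000 → 1600 → 1250 → 1000 → 800 → 640 → 500 → 400 → 320 — 3 stops lower (darker).
Need 3 stops brighter from the aperture: f/29 → f/25 → f/22 → f/20 → f/18 → f/16 → f/14 → f/13 → f/11 → f/10.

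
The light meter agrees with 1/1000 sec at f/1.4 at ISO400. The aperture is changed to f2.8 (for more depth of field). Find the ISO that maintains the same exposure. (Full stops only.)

Aperture: f/1.4 → f/2 → f/2.8 — 2 stops narrower (darker).
Need 2 stops brighter from the ISO: 400 → 800 → 1600.

ISO 1600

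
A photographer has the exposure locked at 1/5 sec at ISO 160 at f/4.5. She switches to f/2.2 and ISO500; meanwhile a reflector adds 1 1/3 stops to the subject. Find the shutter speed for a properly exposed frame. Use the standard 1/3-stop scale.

Scene light: 1 1/3 stops brighter.
Aperture: f/4.5 → f/4 → f/3.5 → f/3.2 → f/2.8 → f/2.5 → f/2.2 — 2 stops opened up (brighter).
ISO: 160 → 200 → 250 → 320 → 400 → 500 — 1 2/3 stops higher (brighter).
Net so far: 5 stops brighter. Shutter speed: 1/5 → 1/6 → 1/8 → 1/10 → 1/13 → 1/15 → 1/20 → 1/25 → 1/30 → 1/40 → 1/50 → 1/60 → 1/80 → 1/100 → 1/125 → 1/160.

1/160s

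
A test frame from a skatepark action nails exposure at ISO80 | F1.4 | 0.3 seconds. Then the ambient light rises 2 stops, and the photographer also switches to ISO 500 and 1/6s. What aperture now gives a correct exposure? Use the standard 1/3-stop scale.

f/5

Scene light: 2 stops brighter.
ISO: 80 → 100 → 125 → 160 → 200 → 250 → 320 → 400 → 500 — 2 2/3 stops raised (brighter).
Shutter speed: 0.3 → 1/4 → 1/5 → 1/6 — 1 stop faster (darker).
Net so far: 3 2/3 stops brighter. Aperture: f/1.4 → f/1.6 → f/1.8 → f/2 → f/2.2 → f/2.5 → f/2.8 → f/3.2 → f/3.5 → f/4 → f/4.5 → f/5.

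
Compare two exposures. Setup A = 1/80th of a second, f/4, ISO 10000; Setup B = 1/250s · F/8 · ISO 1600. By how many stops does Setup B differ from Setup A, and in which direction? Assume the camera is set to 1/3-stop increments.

Aperture: f/4 → f/4.5 → f/5 → f/5.6 → f/6.3 → f/7.1 → f/8 — 2 stops narrower (darker).
Shutter speed: 1/80 → 1/100 → 1/125 → 1/160 → 1/200 → 1/250 — 1 2/3 stops faster (darker).
ISO: 10000 → 8000 → 6400 → 5000 → 4000 → 3200 → 2500 → 2000 → 1600 — 2 2/3 stops dropped (darker).
Net: −2 −1 2/3 −2 2/3 = −6 1/3 stops.

6 1/3 stops darker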